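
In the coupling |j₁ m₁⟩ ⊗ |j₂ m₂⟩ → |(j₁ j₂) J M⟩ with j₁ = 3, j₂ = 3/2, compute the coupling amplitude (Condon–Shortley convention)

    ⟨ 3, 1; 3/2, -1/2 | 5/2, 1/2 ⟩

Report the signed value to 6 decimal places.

j₁+j₂−J=2  J+j₁−j₂=4  J−j₁+j₂=1  j₁+j₂+J+1=8
(j₁±m₁, j₂±m₂, J±M) = (4,2,1,2,3,2)
P² = 288/35
sum k=0..1:
  [0] +1/8 = 1/8
  [1] −1/6 = -1/6
S = -1/24
C² = P²·S² = 1/70 ; C = -0.119523

-0.119523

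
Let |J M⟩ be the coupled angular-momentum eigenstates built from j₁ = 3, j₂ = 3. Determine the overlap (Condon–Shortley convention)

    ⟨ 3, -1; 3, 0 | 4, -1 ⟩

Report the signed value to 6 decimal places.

−√(15/154) ≈ -0.312094

j₁+j₂−J=2  J+j₁−j₂=4  J−j₁+j₂=4  j₁+j₂+J+1=11
(j₁±m₁, j₂±m₂, J±M) = (2,4,3,3,3,5)
P² = 124416/385
sum k=0..2:
  [0] +1/288 = 1/288
  [1] −1/24 = -1/24
  [2] +1/48 = 1/48
S = -5/288
C² = P²·S² = 15/154 ; C = -0.312094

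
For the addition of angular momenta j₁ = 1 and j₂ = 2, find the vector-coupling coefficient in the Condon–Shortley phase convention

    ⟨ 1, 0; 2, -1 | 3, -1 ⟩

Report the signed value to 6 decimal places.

j₁+j₂−J=0  J+j₁−j₂=2  J−j₁+j₂=4  j₁+j₂+J+1=7
(j₁±m₁, j₂±m₂, J±M) = (1,1,1,3,2,4)
P² = 96/5
sum k=0..0:
  [0] +1/6 = 1/6
S = 1/6
C² = P²·S² = 8/15 ; C = +0.730297

+0.730297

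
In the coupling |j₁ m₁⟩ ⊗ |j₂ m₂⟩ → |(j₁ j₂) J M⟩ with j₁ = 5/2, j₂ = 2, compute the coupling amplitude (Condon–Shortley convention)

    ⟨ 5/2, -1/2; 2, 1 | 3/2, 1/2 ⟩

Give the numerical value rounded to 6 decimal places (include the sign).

triangle: 3!·2!·1!/7! = 12/5040
(j±m)!: 2!·3!·3!·1!·2!·1! = 144
prefactor² = (2J+1)·Δ·N² = 48/35
  k=2: +1/(2!·1!·1!·1!·1!·0!) = 1/2
  k=3: −1/(3!·0!·0!·0!·2!·1!) = -1/12
Σ = 5/12  ⇒  CG² = 48/35·5/12² = 5/21
CG = +√(5/21) = +0.487950

+0.487950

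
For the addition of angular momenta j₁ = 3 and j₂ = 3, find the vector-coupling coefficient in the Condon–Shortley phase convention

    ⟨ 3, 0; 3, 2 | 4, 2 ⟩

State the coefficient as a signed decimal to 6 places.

√[9·2!4!4!/11! · 3!3!5!1!6!2!] = √(124416/77)
  +(−1)^1/∏(1,1,2,4,2,0)! = -1/96  (running -1/96)
  +(−1)^2/∏(2,0,1,3,3,1)! = 1/72  (running 1/288)
⟨..|..⟩ = √(124416/77)·(1/288) = +0.139573

+0.139573  (= +√(3/154))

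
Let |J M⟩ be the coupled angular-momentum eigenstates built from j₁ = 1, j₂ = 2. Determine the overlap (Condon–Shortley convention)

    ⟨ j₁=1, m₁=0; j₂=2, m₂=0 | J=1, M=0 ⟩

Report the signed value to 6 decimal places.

j₁+j₂−J=2  J+j₁−j₂=0  J−j₁+j₂=2  j₁+j₂+J+1=5
(j₁±m₁, j₂±m₂, J±M) = (1,1,2,2,1,1)
P² = 2/5
sum k=1..1:
  [1] −1/1 = -1
S = -1
C² = P²·S² = 2/5 ; C = -0.632456

-0.632456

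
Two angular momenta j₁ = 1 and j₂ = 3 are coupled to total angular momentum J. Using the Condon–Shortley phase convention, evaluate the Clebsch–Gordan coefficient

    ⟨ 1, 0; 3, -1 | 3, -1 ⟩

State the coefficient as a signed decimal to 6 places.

+0.288675  (= +√(1/12))

√[7·1!1!5!/8! · 1!1!2!4!2!4!] = √(48)
  +(−1)^0/∏(0,1,1,2,0,3)! = 1/12  (running 1/12)
  +(−1)^1/∏(1,0,0,1,1,4)! = -1/24  (running 1/24)
⟨..|..⟩ = √(48)·(1/24) = +0.288675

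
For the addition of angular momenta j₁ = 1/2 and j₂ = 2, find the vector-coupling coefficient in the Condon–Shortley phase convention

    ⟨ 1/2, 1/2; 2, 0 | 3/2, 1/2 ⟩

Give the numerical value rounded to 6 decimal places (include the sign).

j₁+j₂−J=1  J+j₁−j₂=0  J−j₁+j₂=3  j₁+j₂+J+1=5
(j₁±m₁, j₂±m₂, J±M) = (1,0,2,2,2,1)
P² = 8/5
sum k=0..0:
  [0] +1/2 = 1/2
S = 1/2
C² = P²·S² = 2/5 ; C = +0.632456

+√(2/5) ≈ +0.632456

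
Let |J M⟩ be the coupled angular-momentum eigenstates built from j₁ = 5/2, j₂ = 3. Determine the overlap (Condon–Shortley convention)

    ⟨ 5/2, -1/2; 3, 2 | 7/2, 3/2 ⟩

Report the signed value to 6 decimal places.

+0.308607  (= +√(2/21))

triangle: 2!*3!*4!/10! = 288/3628800
(j±m)!: 2!*3!*5!*1!*5!*2! = 345600
prefactor² = (2J+1)*Δ*N² = 1536/7
  k=1: −1/(1!*1!*2!*4!*1!*0!) = -1/48
  k=2: +1/(2!*0!*1!*3!*2!*1!) = 1/24
Σ = 1/48  ⇒  CG² = 1536/7*1/48² = 2/21
CG = +√(2/21) = +0.308607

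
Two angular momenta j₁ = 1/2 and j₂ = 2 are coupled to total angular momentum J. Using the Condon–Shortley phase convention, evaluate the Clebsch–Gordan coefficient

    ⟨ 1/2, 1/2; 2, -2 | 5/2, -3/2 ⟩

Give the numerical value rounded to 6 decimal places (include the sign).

√[6·0!1!4!/6! · 1!0!0!4!1!4!] = √(576/5)
  +(−1)^0/∏(0,0,0,0,1,4)! = 1/24  (running 1/24)
⟨..|..⟩ = √(576/5)·(1/24) = +0.447214

+0.447214  (= +√(1/5))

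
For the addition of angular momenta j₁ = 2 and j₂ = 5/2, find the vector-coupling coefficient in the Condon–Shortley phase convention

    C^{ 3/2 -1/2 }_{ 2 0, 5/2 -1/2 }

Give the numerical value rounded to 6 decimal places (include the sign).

j₁+j₂−J=3  J+j₁−j₂=1  J−j₁+j₂=2  j₁+j₂+J+1=7
(j₁±m₁, j₂±m₂, J±M) = (2,2,2,3,1,2)
P² = 32/35
sum k=1..2:
  [1] −1/2 = -1/2
  [2] +1/4 = 1/4
S = -1/4
C² = P²·S² = 2/35 ; C = -0.239046

−√(2/35) = -0.239046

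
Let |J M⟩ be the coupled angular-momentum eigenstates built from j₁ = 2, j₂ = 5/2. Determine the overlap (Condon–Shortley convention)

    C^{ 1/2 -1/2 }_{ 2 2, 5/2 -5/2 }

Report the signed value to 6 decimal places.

j₁+j₂−J=4  J+j₁−j₂=0  J−j₁+j₂=1  j₁+j₂+J+1=6
(j₁±m₁, j₂±m₂, J±M) = (4,0,0,5,0,1)
P² = 192
sum k=0..0:
  [0] +1/24 = 1/24
S = 1/24
C² = P²·S² = 1/3 ; C = +0.577350

+√(1/3) ≈ +0.577350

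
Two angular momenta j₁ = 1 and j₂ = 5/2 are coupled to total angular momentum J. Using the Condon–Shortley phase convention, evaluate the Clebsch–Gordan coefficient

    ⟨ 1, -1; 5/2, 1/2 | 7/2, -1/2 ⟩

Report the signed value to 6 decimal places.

+√(2/7) ≈ +0.534522

j₁+j₂−J=0  J+j₁−j₂=2  J−j₁+j₂=5  j₁+j₂+J+1=8
(j₁±m₁, j₂±m₂, J±M) = (0,2,3,2,3,4)
P² = 1152/7
sum k=0..0:
  [0] +1/24 = 1/24
S = 1/24
C² = P²·S² = 2/7 ; C = +0.534522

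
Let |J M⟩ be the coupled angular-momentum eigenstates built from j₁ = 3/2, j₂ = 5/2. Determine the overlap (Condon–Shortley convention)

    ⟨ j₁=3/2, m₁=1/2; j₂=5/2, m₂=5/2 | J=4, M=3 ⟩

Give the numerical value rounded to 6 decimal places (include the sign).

+0.612372  (= +√(3/8))

triangle: 0!·3!·5!/9! = 720/362880
(j±m)!: 2!·1!·5!·0!·7!·1! = 1209600
prefactor² = (2J+1)·Δ·N² = 21600
  k=0: +1/(0!·0!·1!·5!·2!·0!) = 1/240
Σ = 1/240  ⇒  CG² = 21600·1/240² = 3/8
CG = +√(3/8) = +0.612372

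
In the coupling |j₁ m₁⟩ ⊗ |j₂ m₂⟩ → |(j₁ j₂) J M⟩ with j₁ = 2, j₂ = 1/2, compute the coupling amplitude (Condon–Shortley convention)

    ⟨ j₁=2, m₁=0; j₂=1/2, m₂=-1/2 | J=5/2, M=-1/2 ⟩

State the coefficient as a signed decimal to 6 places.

j₁+j₂−J=0  J+j₁−j₂=4  J−j₁+j₂=1  j₁+j₂+J+1=6
(j₁±m₁, j₂±m₂, J±M) = (2,2,0,1,2,3)
P² = 48/5
sum k=0..0:
  [0] +1/4 = 1/4
S = 1/4
C² = P²·S² = 3/5 ; C = +0.774597

+√(3/5) ≈ +0.774597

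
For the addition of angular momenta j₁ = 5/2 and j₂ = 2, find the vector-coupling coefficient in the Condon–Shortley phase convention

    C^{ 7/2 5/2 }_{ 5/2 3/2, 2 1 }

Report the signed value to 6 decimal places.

+√(1/63) = +0.125988

triangle: 1!·4!·3!/9! = 144/362880
(j±m)!: 4!·1!·3!·1!·6!·1! = 103680
prefactor² = (2J+1)·Δ·N² = 2304/7
  k=0: +1/(0!·1!·1!·3!·3!·0!) = 1/36
  k=1: −1/(1!·0!·0!·2!·4!·1!) = -1/48
Σ = 1/144  ⇒  CG² = 2304/7·1/144² = 1/63
CG = +√(1/63) = +0.125988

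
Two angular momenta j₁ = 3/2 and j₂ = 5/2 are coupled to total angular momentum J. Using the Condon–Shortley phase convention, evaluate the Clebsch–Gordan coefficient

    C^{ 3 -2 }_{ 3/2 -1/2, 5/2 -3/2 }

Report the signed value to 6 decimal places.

j₁+j₂−J=1  J+j₁−j₂=2  J−j₁+j₂=4  j₁+j₂+J+1=8
(j₁±m₁, j₂±m₂, J±M) = (1,2,1,4,1,5)
P² = 48
sum k=0..1:
  [0] +1/12 = 1/12
  [1] −1/24 = -1/24
S = 1/24
C² = P²·S² = 1/12 ; C = +0.288675

+√(1/12) ≈ +0.288675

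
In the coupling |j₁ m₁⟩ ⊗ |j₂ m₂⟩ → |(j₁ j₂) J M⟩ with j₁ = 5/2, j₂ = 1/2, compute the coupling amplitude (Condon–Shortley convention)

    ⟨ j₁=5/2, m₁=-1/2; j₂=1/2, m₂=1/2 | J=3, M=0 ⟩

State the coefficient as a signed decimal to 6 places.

+0.707107

√[7·0!5!1!/7! · 2!3!1!0!3!3!] = √(72)
  +(−1)^0/∏(0,0,3,1,2,0)! = 1/12  (running 1/12)
⟨..|..⟩ = √(72)·(1/12) = +0.707107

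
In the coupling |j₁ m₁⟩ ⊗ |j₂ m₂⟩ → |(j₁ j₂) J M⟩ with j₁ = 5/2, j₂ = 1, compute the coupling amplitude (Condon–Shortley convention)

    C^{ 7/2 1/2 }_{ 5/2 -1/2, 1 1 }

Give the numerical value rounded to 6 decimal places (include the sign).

+0.534522

triangle: 0!·5!·2!/8! = 240/40320
(j±m)!: 2!·3!·2!·0!·4!·3! = 3456
prefactor² = (2J+1)·Δ·N² = 1152/7
  k=0: +1/(0!·0!·3!·2!·2!·0!) = 1/24
Σ = 1/24  ⇒  CG² = 1152/7·1/24² = 2/7
CG = +√(2/7) = +0.534522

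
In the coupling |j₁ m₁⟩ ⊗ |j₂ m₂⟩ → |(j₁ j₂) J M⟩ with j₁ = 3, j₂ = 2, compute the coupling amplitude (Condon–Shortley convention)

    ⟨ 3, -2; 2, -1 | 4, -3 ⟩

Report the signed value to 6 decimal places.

√[9·1!5!3!/10! · 1!5!1!3!1!7!] = √(6480)
  +(−1)^0/∏(0,1,5,1,0,2)! = 1/240  (running 1/240)
  +(−1)^1/∏(1,0,4,0,1,3)! = -1/144  (running -1/360)
⟨..|..⟩ = √(6480)·(-1/360) = -0.223607

-0.223607  (= −√(1/20))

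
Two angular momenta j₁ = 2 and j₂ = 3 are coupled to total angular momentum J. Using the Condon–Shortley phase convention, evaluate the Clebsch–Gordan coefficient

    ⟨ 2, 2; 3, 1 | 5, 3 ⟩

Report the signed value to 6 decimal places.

+√(1/3) = +0.577350

j₁+j₂−J=0  J+j₁−j₂=4  J−j₁+j₂=6  j₁+j₂+J+1=11
(j₁±m₁, j₂±m₂, J±M) = (4,0,4,2,8,2)
P² = 442368
sum k=0..0:
  [0] +1/1152 = 1/1152
S = 1/1152
C² = P²·S² = 1/3 ; C = +0.577350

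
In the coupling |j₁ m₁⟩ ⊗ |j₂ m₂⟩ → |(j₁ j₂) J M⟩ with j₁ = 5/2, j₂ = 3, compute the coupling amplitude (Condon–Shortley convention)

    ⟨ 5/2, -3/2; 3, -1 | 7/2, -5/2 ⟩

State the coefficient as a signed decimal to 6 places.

√[8·2!3!4!/10! · 1!4!2!4!1!6!] = √(18432/35)
  +(−1)^1/∏(1,1,3,1,0,3)! = -1/36  (running -1/36)
  +(−1)^2/∏(2,0,2,0,1,4)! = 1/96  (running -5/288)
⟨..|..⟩ = √(18432/35)·(-5/288) = -0.398410

−√(10/63) ≈ -0.398410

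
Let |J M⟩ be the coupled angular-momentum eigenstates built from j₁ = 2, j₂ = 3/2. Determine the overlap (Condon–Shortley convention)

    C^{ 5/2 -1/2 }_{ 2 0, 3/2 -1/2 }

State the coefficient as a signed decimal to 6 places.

j₁+j₂−J=1  J+j₁−j₂=3  J−j₁+j₂=2  j₁+j₂+J+1=7
(j₁±m₁, j₂±m₂, J±M) = (2,2,1,2,2,3)
P² = 48/35
sum k=0..1:
  [0] +1/2 = 1/2
  [1] −1/4 = -1/4
S = 1/4
C² = P²·S² = 3/35 ; C = +0.292770

+√(3/35) = +0.292770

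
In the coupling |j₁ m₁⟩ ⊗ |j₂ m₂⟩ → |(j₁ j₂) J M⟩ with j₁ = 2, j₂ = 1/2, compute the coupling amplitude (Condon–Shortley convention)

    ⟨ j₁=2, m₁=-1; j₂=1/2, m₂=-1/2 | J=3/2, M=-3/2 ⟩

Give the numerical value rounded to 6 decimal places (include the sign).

+√(1/5) = +0.447214

triangle: 1!×3!×0!/5! = 6/120
(j±m)!: 1!×3!×0!×1!×0!×3! = 36
prefactor² = (2J+1)×Δ×N² = 36/5
  k=0: +1/(0!×1!×3!×0!×0!×0!) = 1/6
Σ = 1/6  ⇒  CG² = 36/5×1/6² = 1/5
CG = +√(1/5) = +0.447214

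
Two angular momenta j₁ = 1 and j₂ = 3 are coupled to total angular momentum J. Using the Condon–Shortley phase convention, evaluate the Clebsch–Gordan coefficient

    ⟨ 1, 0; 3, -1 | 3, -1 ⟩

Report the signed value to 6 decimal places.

+0.288675  (= +√(1/12))

√[7·1!1!5!/8! · 1!1!2!4!2!4!] = √(48)
  +(−1)^0/∏(0,1,1,2,0,3)! = 1/12  (running 1/12)
  +(−1)^1/∏(1,0,0,1,1,4)! = -1/24  (running 1/24)
⟨..|..⟩ = √(48)·(1/24) = +0.288675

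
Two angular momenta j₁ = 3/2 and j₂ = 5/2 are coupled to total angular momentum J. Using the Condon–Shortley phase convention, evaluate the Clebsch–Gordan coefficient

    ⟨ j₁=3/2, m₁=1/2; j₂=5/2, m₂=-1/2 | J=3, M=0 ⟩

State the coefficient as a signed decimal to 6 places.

√[7·1!2!4!/8! · 2!1!2!3!3!3!] = √(36/5)
  +(−1)^0/∏(0,1,1,2,1,2)! = 1/4  (running 1/4)
  +(−1)^1/∏(1,0,0,1,2,3)! = -1/12  (running 1/6)
⟨..|..⟩ = √(36/5)·(1/6) = +0.447214

+0.447214  (= +√(1/5))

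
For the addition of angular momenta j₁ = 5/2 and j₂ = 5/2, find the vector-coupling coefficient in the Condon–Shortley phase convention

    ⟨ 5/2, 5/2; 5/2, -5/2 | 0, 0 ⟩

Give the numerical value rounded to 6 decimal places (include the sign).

+√(1/6) = +0.408248

j₁+j₂−J=5  J+j₁−j₂=0  J−j₁+j₂=0  j₁+j₂+J+1=6
(j₁±m₁, j₂±m₂, J±M) = (5,0,0,5,0,0)
P² = 2400
sum k=0..0:
  [0] +1/120 = 1/120
S = 1/120
C² = P²·S² = 1/6 ; C = +0.408248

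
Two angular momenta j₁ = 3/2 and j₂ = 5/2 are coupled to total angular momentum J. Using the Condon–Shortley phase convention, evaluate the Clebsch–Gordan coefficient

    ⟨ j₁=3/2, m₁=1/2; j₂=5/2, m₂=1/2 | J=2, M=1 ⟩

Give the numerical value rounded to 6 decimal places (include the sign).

−√(25/84) ≈ -0.545545

triangle: 2!*1!*3!/7! = 12/5040
(j±m)!: 2!*1!*3!*2!*3!*1! = 144
prefactor² = (2J+1)*Δ*N² = 12/7
  k=0: +1/(0!*2!*1!*3!*0!*0!) = 1/12
  k=1: −1/(1!*1!*0!*2!*1!*1!) = -1/2
Σ = -5/12  ⇒  CG² = 12/7*(-5/12)² = 25/84
CG = −√(25/84) = -0.545545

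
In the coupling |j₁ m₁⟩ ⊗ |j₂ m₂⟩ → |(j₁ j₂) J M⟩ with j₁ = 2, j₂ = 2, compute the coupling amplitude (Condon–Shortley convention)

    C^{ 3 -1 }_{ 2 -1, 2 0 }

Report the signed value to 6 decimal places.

−√(1/5) ≈ -0.447214

j₁+j₂−J=1  J+j₁−j₂=3  J−j₁+j₂=3  j₁+j₂+J+1=8
(j₁±m₁, j₂±m₂, J±M) = (1,3,2,2,2,4)
P² = 36/5
sum k=0..1:
  [0] +1/12 = 1/12
  [1] −1/4 = -1/4
S = -1/6
C² = P²·S² = 1/5 ; C = -0.447214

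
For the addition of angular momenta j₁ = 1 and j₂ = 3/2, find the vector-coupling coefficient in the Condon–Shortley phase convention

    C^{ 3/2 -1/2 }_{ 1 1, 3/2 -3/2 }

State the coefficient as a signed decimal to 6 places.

+√(2/5) ≈ +0.632456

triangle: 1!*1!*2!/5! = 2/120
(j±m)!: 2!*0!*0!*3!*1!*2! = 24
prefactor² = (2J+1)*Δ*N² = 8/5
  k=0: +1/(0!*1!*0!*0!*1!*2!) = 1/2
Σ = 1/2  ⇒  CG² = 8/5*1/2² = 2/5
CG = +√(2/5) = +0.632456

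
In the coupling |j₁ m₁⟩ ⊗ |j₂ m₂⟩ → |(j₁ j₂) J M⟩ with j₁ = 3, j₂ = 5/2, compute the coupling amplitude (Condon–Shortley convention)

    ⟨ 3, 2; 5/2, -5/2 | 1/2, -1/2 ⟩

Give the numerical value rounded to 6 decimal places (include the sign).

+0.218218

√[2·5!1!0!/7! · 5!1!0!5!0!1!] = √(4800/7)
  +(−1)^0/∏(0,5,1,0,0,0)! = 1/120  (running 1/120)
⟨..|..⟩ = √(4800/7)·(1/120) = +0.218218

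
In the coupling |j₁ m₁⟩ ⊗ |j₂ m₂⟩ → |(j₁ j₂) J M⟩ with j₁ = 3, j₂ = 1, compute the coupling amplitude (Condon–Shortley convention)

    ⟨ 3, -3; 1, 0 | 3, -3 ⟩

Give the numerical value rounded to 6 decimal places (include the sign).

triangle: 1!×5!×1!/8! = 120/40320
(j±m)!: 0!×6!×1!×1!×0!×6! = 518400
prefactor² = (2J+1)×Δ×N² = 10800
  k=1: −1/(1!×0!×5!×0!×0!×1!) = -1/120
Σ = -1/120  ⇒  CG² = 10800×(-1/120)² = 3/4
CG = −√(3/4) = -0.866025

−√(3/4) = -0.866025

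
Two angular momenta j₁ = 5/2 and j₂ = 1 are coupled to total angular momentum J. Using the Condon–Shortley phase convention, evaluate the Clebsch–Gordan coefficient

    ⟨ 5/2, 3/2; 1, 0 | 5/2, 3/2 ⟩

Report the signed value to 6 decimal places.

+√(9/35) = +0.507093

j₁+j₂−J=1  J+j₁−j₂=4  J−j₁+j₂=1  j₁+j₂+J+1=7
(j₁±m₁, j₂±m₂, J±M) = (4,1,1,1,4,1)
P² = 576/35
sum k=0..1:
  [0] +1/6 = 1/6
  [1] −1/24 = -1/24
S = 1/8
C² = P²·S² = 9/35 ; C = +0.507093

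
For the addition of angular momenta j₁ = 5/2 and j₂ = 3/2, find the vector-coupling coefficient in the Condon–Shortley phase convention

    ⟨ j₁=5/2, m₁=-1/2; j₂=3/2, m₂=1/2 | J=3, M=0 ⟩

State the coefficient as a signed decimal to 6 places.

-0.447214

triangle: 1!*4!*2!/8! = 48/40320
(j±m)!: 2!*3!*2!*1!*3!*3! = 864
prefactor² = (2J+1)*Δ*N² = 36/5
  k=0: +1/(0!*1!*3!*2!*1!*0!) = 1/12
  k=1: −1/(1!*0!*2!*1!*2!*1!) = -1/4
Σ = -1/6  ⇒  CG² = 36/5*(-1/6)² = 1/5
CG = −√(1/5) = -0.447214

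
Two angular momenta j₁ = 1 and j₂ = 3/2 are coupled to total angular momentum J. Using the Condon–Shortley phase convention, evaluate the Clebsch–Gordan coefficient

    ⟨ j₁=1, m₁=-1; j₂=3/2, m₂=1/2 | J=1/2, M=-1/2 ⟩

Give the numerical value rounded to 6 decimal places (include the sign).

+0.408248

triangle: 2!*0!*1!/4! = 2/24
(j±m)!: 0!*2!*2!*1!*0!*1! = 4
prefactor² = (2J+1)*Δ*N² = 2/3
  k=2: +1/(2!*0!*0!*0!*0!*1!) = 1/2
Σ = 1/2  ⇒  CG² = 2/3*1/2² = 1/6
CG = +√(1/6) = +0.408248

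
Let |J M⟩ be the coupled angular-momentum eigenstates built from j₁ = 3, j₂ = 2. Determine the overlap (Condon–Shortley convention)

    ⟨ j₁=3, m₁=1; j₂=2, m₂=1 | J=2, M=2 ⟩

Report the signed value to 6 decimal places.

+0.462910

√[5·3!3!1!/8! · 4!2!3!1!4!0!] = √(216/7)
  +(−1)^2/∏(2,1,0,1,3,0)! = 1/12  (running 1/12)
⟨..|..⟩ = √(216/7)·(1/12) = +0.462910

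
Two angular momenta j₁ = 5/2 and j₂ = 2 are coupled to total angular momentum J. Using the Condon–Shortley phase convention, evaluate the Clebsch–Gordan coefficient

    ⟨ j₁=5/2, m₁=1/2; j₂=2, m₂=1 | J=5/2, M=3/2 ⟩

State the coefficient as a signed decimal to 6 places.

−√(6/35) ≈ -0.414039

j₁+j₂−J=2  J+j₁−j₂=3  J−j₁+j₂=2  j₁+j₂+J+1=8
(j₁±m₁, j₂±m₂, J±M) = (3,2,3,1,4,1)
P² = 216/35
sum k=1..2:
  [1] −1/4 = -1/4
  [2] +1/12 = 1/12
S = -1/6
C² = P²·S² = 6/35 ; C = -0.414039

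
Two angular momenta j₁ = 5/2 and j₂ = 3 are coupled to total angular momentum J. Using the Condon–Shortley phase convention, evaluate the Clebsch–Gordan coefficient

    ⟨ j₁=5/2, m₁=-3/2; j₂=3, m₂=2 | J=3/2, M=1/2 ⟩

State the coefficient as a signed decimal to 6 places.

√[4·4!1!2!/8! · 1!4!5!1!2!1!] = √(192/7)
  +(−1)^3/∏(3,1,1,2,0,0)! = -1/12  (running -1/12)
  +(−1)^4/∏(4,0,0,1,1,1)! = 1/24  (running -1/24)
⟨..|..⟩ = √(192/7)·(-1/24) = -0.218218

-0.218218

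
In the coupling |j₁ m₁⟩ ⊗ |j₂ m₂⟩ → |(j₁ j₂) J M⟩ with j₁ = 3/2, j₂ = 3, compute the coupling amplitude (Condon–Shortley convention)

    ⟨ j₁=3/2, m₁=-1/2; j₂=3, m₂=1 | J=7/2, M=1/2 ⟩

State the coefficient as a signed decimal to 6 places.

triangle: 1!·2!·5!/9! = 240/362880
(j±m)!: 1!·2!·4!·2!·4!·3! = 13824
prefactor² = (2J+1)·Δ·N² = 512/7
  k=0: +1/(0!·1!·2!·4!·0!·1!) = 1/48
  k=1: −1/(1!·0!·1!·3!·1!·2!) = -1/12
Σ = -1/16  ⇒  CG² = 512/7·(-1/16)² = 2/7
CG = −√(2/7) = -0.534522

−√(2/7) = -0.534522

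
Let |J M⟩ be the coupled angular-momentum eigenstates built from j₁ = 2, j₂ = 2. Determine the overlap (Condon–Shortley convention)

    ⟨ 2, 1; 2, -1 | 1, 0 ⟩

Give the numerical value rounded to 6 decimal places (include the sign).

-0.316228

triangle: 3!·1!·1!/6! = 6/720
(j±m)!: 3!·1!·1!·3!·1!·1! = 36
prefactor² = (2J+1)·Δ·N² = 9/10
  k=0: +1/(0!·3!·1!·1!·0!·0!) = 1/6
  k=1: −1/(1!·2!·0!·0!·1!·1!) = -1/2
Σ = -1/3  ⇒  CG² = 9/10·(-1/3)² = 1/10
CG = −√(1/10) = -0.316228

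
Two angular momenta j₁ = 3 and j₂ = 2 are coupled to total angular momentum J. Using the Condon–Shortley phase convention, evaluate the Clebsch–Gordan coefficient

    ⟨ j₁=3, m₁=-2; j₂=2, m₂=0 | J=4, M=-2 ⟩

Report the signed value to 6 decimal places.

triangle: 1!*5!*3!/10! = 720/3628800
(j±m)!: 1!*5!*2!*2!*2!*6! = 691200
prefactor² = (2J+1)*Δ*N² = 8640/7
  k=0: +1/(0!*1!*5!*2!*0!*1!) = 1/240
  k=1: −1/(1!*0!*4!*1!*1!*2!) = -1/48
Σ = -1/60  ⇒  CG² = 8640/7*(-1/60)² = 12/35
CG = −√(12/35) = -0.585540

-0.585540  (= −√(12/35))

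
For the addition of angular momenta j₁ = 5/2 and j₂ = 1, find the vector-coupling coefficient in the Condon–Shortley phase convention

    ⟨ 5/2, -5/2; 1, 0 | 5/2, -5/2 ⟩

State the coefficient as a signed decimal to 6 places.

−√(5/7) = -0.845154

j₁+j₂−J=1  J+j₁−j₂=4  J−j₁+j₂=1  j₁+j₂+J+1=7
(j₁±m₁, j₂±m₂, J±M) = (0,5,1,1,0,5)
P² = 2880/7
sum k=1..1:
  [1] −1/24 = -1/24
S = -1/24
C² = P²·S² = 5/7 ; C = -0.845154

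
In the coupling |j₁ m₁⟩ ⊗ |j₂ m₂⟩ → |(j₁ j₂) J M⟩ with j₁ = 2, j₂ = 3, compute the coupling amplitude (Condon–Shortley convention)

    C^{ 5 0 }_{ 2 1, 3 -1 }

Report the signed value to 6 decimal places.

+√(5/21) ≈ +0.487950

j₁+j₂−J=0  J+j₁−j₂=4  J−j₁+j₂=6  j₁+j₂+J+1=11
(j₁±m₁, j₂±m₂, J±M) = (3,1,2,4,5,5)
P² = 138240/7
sum k=0..0:
  [0] +1/288 = 1/288
S = 1/288
C² = P²·S² = 5/21 ; C = +0.487950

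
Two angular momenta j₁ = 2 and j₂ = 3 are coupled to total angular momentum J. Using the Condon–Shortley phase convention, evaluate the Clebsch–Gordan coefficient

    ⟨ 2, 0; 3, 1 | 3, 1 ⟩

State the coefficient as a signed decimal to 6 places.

−√(3/20) = -0.387298

triangle: 2!×2!×4!/9! = 96/362880
(j±m)!: 2!×2!×4!×2!×4!×2! = 9216
prefactor² = (2J+1)×Δ×N² = 256/15
  k=0: +1/(0!×2!×2!×4!×0!×0!) = 1/96
  k=1: −1/(1!×1!×1!×3!×1!×1!) = -1/6
  k=2: +1/(2!×0!×0!×2!×2!×2!) = 1/16
Σ = -3/32  ⇒  CG² = 256/15×(-3/32)² = 3/20
CG = −√(3/20) = -0.387298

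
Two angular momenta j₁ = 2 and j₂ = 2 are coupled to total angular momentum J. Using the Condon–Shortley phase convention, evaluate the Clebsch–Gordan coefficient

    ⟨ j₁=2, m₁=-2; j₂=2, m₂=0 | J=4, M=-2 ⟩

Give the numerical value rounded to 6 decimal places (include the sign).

√[9·0!4!4!/9! · 0!4!2!2!2!6!] = √(13824/7)
  +(−1)^0/∏(0,0,4,2,0,2)! = 1/96  (running 1/96)
⟨..|..⟩ = √(13824/7)·(1/96) = +0.462910

+0.462910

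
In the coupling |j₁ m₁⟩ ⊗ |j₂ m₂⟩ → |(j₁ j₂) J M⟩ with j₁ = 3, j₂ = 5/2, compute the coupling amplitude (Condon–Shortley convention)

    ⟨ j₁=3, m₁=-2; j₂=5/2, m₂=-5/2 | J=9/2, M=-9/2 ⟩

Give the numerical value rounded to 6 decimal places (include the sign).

+0.674200  (= +√(5/11))

triangle: 1!*5!*4!/11! = 2880/39916800
(j±m)!: 1!*5!*0!*5!*0!*9! = 5225472000
prefactor² = (2J+1)*Δ*N² = 41472000/11
  k=0: +1/(0!*1!*5!*0!*0!*4!) = 1/2880
Σ = 1/2880  ⇒  CG² = 41472000/11*1/2880² = 5/11
CG = +√(5/11) = +0.674200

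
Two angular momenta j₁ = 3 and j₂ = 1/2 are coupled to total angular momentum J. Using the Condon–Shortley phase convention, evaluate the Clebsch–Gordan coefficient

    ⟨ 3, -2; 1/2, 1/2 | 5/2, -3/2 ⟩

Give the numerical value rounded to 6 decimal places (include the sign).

−√(5/7) = -0.845154

j₁+j₂−J=1  J+j₁−j₂=5  J−j₁+j₂=0  j₁+j₂+J+1=7
(j₁±m₁, j₂±m₂, J±M) = (1,5,1,0,1,4)
P² = 2880/7
sum k=1..1:
  [1] −1/24 = -1/24
S = -1/24
C² = P²·S² = 5/7 ; C = -0.845154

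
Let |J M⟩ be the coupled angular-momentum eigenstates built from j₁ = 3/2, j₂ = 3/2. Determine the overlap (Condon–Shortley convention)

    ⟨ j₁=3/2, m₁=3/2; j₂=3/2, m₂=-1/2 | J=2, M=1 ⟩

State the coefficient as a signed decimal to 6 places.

+0.707107  (= +√(1/2))

triangle: 1!·2!·2!/6! = 4/720
(j±m)!: 3!·0!·1!·2!·3!·1! = 72
prefactor² = (2J+1)·Δ·N² = 2
  k=0: +1/(0!·1!·0!·1!·2!·1!) = 1/2
Σ = 1/2  ⇒  CG² = 2·1/2² = 1/2
CG = +√(1/2) = +0.707107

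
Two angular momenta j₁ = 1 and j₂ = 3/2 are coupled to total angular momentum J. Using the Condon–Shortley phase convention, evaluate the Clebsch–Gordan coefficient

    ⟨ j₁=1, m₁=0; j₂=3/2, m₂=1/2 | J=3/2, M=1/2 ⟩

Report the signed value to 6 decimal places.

triangle: 1!·1!·2!/5! = 2/120
(j±m)!: 1!·1!·2!·1!·2!·1! = 4
prefactor² = (2J+1)·Δ·N² = 4/15
  k=0: +1/(0!·1!·1!·2!·0!·0!) = 1/2
  k=1: −1/(1!·0!·0!·1!·1!·1!) = -1
Σ = -1/2  ⇒  CG² = 4/15·(-1/2)² = 1/15
CG = −√(1/15) = -0.258199

−√(1/15) = -0.258199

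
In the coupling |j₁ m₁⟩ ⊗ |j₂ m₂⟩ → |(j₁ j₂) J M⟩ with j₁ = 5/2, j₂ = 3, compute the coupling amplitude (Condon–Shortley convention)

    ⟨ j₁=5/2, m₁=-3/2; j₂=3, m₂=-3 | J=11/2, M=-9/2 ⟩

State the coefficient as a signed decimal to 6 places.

+√(5/11) ≈ +0.674200

triangle: 0!*5!*6!/12! = 86400/479001600
(j±m)!: 1!*4!*0!*6!*1!*10! = 62705664000
prefactor² = (2J+1)*Δ*N² = 1492992000/11
  k=0: +1/(0!*0!*4!*0!*1!*6!) = 1/17280
Σ = 1/17280  ⇒  CG² = 1492992000/11*1/17280² = 5/11
CG = +√(5/11) = +0.674200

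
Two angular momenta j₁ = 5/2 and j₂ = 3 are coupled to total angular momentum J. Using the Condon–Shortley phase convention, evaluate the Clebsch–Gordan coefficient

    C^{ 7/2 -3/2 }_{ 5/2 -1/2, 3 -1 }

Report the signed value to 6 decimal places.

j₁+j₂−J=2  J+j₁−j₂=3  J−j₁+j₂=4  j₁+j₂+J+1=10
(j₁±m₁, j₂±m₂, J±M) = (2,3,2,4,2,5)
P² = 3072/35
sum k=0..2:
  [0] +1/48 = 1/48
  [1] −1/12 = -1/12
  [2] +1/96 = 1/96
S = -5/96
C² = P²·S² = 5/21 ; C = -0.487950

-0.487950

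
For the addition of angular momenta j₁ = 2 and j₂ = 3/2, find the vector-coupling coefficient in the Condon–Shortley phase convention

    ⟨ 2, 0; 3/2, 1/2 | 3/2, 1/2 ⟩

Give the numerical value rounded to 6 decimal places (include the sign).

-0.447214  (= −√(1/5))

j₁+j₂−J=2  J+j₁−j₂=2  J−j₁+j₂=1  j₁+j₂+J+1=6
(j₁±m₁, j₂±m₂, J±M) = (2,2,2,1,2,1)
P² = 16/45
sum k=1..2:
  [1] −1/1 = -1
  [2] +1/4 = 1/4
S = -3/4
C² = P²·S² = 1/5 ; C = -0.447214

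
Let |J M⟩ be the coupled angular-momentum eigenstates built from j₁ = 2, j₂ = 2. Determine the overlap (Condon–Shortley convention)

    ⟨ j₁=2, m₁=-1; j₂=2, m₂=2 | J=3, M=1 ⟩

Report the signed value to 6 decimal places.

−√(3/10) = -0.547723

j₁+j₂−J=1  J+j₁−j₂=3  J−j₁+j₂=3  j₁+j₂+J+1=8
(j₁±m₁, j₂±m₂, J±M) = (1,3,4,0,4,2)
P² = 216/5
sum k=1..1:
  [1] −1/12 = -1/12
S = -1/12
C² = P²·S² = 3/10 ; C = -0.547723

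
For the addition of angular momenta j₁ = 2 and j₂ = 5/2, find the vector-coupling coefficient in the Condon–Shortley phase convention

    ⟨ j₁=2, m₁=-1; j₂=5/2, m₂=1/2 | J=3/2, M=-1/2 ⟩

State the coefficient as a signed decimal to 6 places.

j₁+j₂−J=3  J+j₁−j₂=1  J−j₁+j₂=2  j₁+j₂+J+1=7
(j₁±m₁, j₂±m₂, J±M) = (1,3,3,2,1,2)
P² = 48/35
sum k=2..3:
  [2] +1/2 = 1/2
  [3] −1/12 = -1/12
S = 5/12
C² = P²·S² = 5/21 ; C = +0.487950

+0.487950  (= +√(5/21))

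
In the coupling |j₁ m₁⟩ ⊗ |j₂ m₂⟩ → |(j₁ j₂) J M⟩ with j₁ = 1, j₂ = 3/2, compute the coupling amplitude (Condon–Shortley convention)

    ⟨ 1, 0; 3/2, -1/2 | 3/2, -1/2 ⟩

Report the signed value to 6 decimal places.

+0.258199  (= +√(1/15))

triangle: 1!·1!·2!/5! = 2/120
(j±m)!: 1!·1!·1!·2!·1!·2! = 4
prefactor² = (2J+1)·Δ·N² = 4/15
  k=0: +1/(0!·1!·1!·1!·0!·1!) = 1
  k=1: −1/(1!·0!·0!·0!·1!·2!) = -1/2
Σ = 1/2  ⇒  CG² = 4/15·1/2² = 1/15
CG = +√(1/15) = +0.258199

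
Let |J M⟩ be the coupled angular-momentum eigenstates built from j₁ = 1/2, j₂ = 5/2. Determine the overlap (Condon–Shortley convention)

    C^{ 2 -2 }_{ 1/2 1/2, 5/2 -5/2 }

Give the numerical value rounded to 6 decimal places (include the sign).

triangle: 1!×0!×4!/6! = 24/720
(j±m)!: 1!×0!×0!×5!×0!×4! = 2880
prefactor² = (2J+1)×Δ×N² = 480
  k=0: +1/(0!×1!×0!×0!×0!×4!) = 1/24
Σ = 1/24  ⇒  CG² = 480×1/24² = 5/6
CG = +√(5/6) = +0.912871

+√(5/6) ≈ +0.912871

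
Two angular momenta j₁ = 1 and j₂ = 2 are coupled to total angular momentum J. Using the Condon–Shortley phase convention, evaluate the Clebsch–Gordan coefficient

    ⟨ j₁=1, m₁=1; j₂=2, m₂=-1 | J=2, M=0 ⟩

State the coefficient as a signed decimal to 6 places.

triangle: 1!*1!*3!/6! = 6/720
(j±m)!: 2!*0!*1!*3!*2!*2! = 48
prefactor² = (2J+1)*Δ*N² = 2
  k=0: +1/(0!*1!*0!*1!*1!*2!) = 1/2
Σ = 1/2  ⇒  CG² = 2*1/2² = 1/2
CG = +√(1/2) = +0.707107

+0.707107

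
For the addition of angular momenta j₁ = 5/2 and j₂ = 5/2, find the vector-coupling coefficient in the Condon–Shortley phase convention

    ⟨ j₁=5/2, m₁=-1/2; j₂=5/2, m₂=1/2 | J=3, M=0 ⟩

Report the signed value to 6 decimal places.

−√(4/45) ≈ -0.298142

triangle: 2!·3!·3!/9! = 72/362880
(j±m)!: 2!·3!·3!·2!·3!·3! = 5184
prefactor² = (2J+1)·Δ·N² = 36/5
  k=0: +1/(0!·2!·3!·3!·0!·0!) = 1/72
  k=1: −1/(1!·1!·2!·2!·1!·1!) = -1/4
  k=2: +1/(2!·0!·1!·1!·2!·2!) = 1/8
Σ = -1/9  ⇒  CG² = 36/5·(-1/9)² = 4/45
CG = −√(4/45) = -0.298142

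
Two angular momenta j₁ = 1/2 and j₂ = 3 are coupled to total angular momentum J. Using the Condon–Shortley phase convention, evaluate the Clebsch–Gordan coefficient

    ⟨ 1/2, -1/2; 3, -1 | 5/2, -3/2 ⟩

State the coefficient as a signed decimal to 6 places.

j₁+j₂−J=1  J+j₁−j₂=0  J−j₁+j₂=5  j₁+j₂+J+1=7
(j₁±m₁, j₂±m₂, J±M) = (0,1,2,4,1,4)
P² = 1152/7
sum k=1..1:
  [1] −1/24 = -1/24
S = -1/24
C² = P²·S² = 2/7 ; C = -0.534522

−√(2/7) = -0.534522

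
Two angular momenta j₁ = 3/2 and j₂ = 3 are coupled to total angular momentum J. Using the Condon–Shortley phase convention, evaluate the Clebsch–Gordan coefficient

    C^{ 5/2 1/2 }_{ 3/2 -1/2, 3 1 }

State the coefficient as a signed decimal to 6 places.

triangle: 2!×1!×4!/8! = 48/40320
(j±m)!: 1!×2!×4!×2!×3!×2! = 1152
prefactor² = (2J+1)×Δ×N² = 288/35
  k=1: −1/(1!×1!×1!×3!×0!×1!) = -1/6
  k=2: +1/(2!×0!×0!×2!×1!×2!) = 1/8
Σ = -1/24  ⇒  CG² = 288/35×(-1/24)² = 1/70
CG = −√(1/70) = -0.119523

-0.119523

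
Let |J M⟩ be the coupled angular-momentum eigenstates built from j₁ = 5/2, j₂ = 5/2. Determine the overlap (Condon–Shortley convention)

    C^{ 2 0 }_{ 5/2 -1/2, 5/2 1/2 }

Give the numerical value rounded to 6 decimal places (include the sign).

triangle: 3!×2!×2!/8! = 24/40320
(j±m)!: 2!×3!×3!×2!×2!×2! = 576
prefactor² = (2J+1)×Δ×N² = 12/7
  k=1: −1/(1!×2!×2!×2!×0!×0!) = -1/8
  k=2: +1/(2!×1!×1!×1!×1!×1!) = 1/2
  k=3: −1/(3!×0!×0!×0!×2!×2!) = -1/24
Σ = 1/3  ⇒  CG² = 12/7×1/3² = 4/21
CG = +√(4/21) = +0.436436

+0.436436  (= +√(4/21))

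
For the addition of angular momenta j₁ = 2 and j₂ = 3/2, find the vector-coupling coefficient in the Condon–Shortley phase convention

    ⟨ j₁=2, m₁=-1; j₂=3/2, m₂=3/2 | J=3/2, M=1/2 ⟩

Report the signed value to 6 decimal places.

√[4·2!2!1!/6! · 1!3!3!0!2!1!] = √(8/5)
  +(−1)^2/∏(2,0,1,1,1,0)! = 1/2  (running 1/2)
⟨..|..⟩ = √(8/5)·(1/2) = +0.632456

+0.632456  (= +√(2/5))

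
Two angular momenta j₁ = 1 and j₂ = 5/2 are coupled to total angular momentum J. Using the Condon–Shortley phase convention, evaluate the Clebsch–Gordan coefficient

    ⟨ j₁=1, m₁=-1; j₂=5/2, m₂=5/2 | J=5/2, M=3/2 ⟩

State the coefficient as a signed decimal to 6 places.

√[6·1!1!4!/7! · 0!2!5!0!4!1!] = √(1152/7)
  +(−1)^1/∏(1,0,1,4,0,0)! = -1/24  (running -1/24)
⟨..|..⟩ = √(1152/7)·(-1/24) = -0.534522

−√(2/7) ≈ -0.534522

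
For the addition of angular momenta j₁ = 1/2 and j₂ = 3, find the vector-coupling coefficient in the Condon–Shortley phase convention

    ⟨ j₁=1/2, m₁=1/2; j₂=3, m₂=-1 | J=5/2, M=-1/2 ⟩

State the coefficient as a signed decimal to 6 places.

+√(4/7) = +0.755929

j₁+j₂−J=1  J+j₁−j₂=0  J−j₁+j₂=5  j₁+j₂+J+1=7
(j₁±m₁, j₂±m₂, J±M) = (1,0,2,4,2,3)
P² = 576/7
sum k=0..0:
  [0] +1/12 = 1/12
S = 1/12
C² = P²·S² = 4/7 ; C = +0.755929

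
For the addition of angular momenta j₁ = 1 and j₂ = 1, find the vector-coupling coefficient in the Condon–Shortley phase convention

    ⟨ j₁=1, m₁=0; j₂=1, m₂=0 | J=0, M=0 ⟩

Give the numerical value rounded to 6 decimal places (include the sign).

triangle: 2!×0!×0!/3! = 2/6
(j±m)!: 1!×1!×1!×1!×0!×0! = 1
prefactor² = (2J+1)×Δ×N² = 1/3
  k=1: −1/(1!×1!×0!×0!×0!×0!) = -1
Σ = -1  ⇒  CG² = 1/3×(-1)² = 1/3
CG = −√(1/3) = -0.577350

-0.577350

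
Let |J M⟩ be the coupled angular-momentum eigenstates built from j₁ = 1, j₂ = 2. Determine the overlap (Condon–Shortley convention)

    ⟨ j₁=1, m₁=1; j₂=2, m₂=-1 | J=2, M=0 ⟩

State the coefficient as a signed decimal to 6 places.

√[5·1!1!3!/6! · 2!0!1!3!2!2!] = √(2)
  +(−1)^0/∏(0,1,0,1,1,2)! = 1/2  (running 1/2)
⟨..|..⟩ = √(2)·(1/2) = +0.707107

+0.707107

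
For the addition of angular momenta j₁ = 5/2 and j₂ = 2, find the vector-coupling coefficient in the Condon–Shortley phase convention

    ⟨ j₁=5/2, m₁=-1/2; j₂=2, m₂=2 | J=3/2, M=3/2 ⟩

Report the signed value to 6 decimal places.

triangle: 3!×2!×1!/7! = 12/5040
(j±m)!: 2!×3!×4!×0!×3!×0! = 1728
prefactor² = (2J+1)×Δ×N² = 576/35
  k=3: −1/(3!×0!×0!×1!×2!×0!) = -1/12
Σ = -1/12  ⇒  CG² = 576/35×(-1/12)² = 4/35
CG = −√(4/35) = -0.338062

−√(4/35) = -0.338062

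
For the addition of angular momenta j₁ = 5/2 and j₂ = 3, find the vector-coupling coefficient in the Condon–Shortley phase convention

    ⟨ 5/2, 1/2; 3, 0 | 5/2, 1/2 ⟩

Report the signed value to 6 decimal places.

triangle: 3!×2!×3!/9! = 72/362880
(j±m)!: 3!×2!×3!×3!×3!×2! = 5184
prefactor² = (2J+1)×Δ×N² = 216/35
  k=0: +1/(0!×3!×2!×3!×0!×0!) = 1/72
  k=1: −1/(1!×2!×1!×2!×1!×1!) = -1/4
  k=2: +1/(2!×1!×0!×1!×2!×2!) = 1/8
Σ = -1/9  ⇒  CG² = 216/35×(-1/9)² = 8/105
CG = −√(8/105) = -0.276026

−√(8/105) ≈ -0.276026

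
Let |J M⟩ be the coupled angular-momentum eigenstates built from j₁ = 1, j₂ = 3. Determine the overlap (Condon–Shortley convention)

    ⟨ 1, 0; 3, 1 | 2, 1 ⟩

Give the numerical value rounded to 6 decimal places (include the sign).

−√(8/21) = -0.617213

√[5·2!0!4!/7! · 1!1!4!2!3!1!] = √(96/7)
  +(−1)^1/∏(1,1,0,3,0,1)! = -1/6  (running -1/6)
⟨..|..⟩ = √(96/7)·(-1/6) = -0.617213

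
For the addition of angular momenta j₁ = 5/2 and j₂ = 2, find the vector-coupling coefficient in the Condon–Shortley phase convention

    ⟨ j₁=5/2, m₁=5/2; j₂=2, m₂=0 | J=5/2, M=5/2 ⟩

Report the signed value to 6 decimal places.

+√(5/14) ≈ +0.597614

√[6·2!3!2!/8! · 5!0!2!2!5!0!] = √(1440/7)
  +(−1)^0/∏(0,2,0,2,3,0)! = 1/24  (running 1/24)
⟨..|..⟩ = √(1440/7)·(1/24) = +0.597614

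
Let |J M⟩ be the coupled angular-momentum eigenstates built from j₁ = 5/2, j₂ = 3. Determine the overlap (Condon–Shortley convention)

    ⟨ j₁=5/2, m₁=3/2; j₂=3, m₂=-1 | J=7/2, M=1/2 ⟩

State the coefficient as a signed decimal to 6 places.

+√(8/63) ≈ +0.356348

j₁+j₂−J=2  J+j₁−j₂=3  J−j₁+j₂=4  j₁+j₂+J+1=10
(j₁±m₁, j₂±m₂, J±M) = (4,1,2,4,4,3)
P² = 18432/175
sum k=0..1:
  [0] +1/16 = 1/16
  [1] −1/36 = -1/36
S = 5/144
C² = P²·S² = 8/63 ; C = +0.356348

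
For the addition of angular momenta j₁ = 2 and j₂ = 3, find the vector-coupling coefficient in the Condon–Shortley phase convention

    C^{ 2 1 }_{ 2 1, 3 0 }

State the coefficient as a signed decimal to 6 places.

triangle: 3!·1!·3!/8! = 36/40320
(j±m)!: 3!·1!·3!·3!·3!·1! = 1296
prefactor² = (2J+1)·Δ·N² = 81/14
  k=0: +1/(0!·3!·1!·3!·0!·0!) = 1/36
  k=1: −1/(1!·2!·0!·2!·1!·1!) = -1/4
Σ = -2/9  ⇒  CG² = 81/14·(-2/9)² = 2/7
CG = −√(2/7) = -0.534522

−√(2/7) ≈ -0.534522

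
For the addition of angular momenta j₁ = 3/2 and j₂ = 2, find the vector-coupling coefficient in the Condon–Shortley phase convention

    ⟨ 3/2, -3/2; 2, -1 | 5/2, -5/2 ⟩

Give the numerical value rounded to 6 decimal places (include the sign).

√[6·1!2!3!/7! · 0!3!1!3!0!5!] = √(432/7)
  +(−1)^1/∏(1,0,2,0,0,3)! = -1/12  (running -1/12)
⟨..|..⟩ = √(432/7)·(-1/12) = -0.654654

−√(3/7) = -0.654654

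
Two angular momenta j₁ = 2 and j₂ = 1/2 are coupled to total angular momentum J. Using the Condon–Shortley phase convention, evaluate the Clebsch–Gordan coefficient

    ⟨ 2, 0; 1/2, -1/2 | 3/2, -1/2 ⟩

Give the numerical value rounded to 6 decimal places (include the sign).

+0.632456

triangle: 1!×3!×0!/5! = 6/120
(j±m)!: 2!×2!×0!×1!×1!×2! = 8
prefactor² = (2J+1)×Δ×N² = 8/5
  k=0: +1/(0!×1!×2!×0!×1!×0!) = 1/2
Σ = 1/2  ⇒  CG² = 8/5×1/2² = 2/5
CG = +√(2/5) = +0.632456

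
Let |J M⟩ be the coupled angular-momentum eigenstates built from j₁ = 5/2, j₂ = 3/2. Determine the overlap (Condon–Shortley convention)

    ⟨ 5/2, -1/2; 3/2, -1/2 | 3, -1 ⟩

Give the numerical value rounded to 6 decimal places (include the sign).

triangle: 1!*4!*2!/8! = 48/40320
(j±m)!: 2!*3!*1!*2!*2!*4! = 1152
prefactor² = (2J+1)*Δ*N² = 48/5
  k=0: +1/(0!*1!*3!*1!*1!*1!) = 1/6
  k=1: −1/(1!*0!*2!*0!*2!*2!) = -1/8
Σ = 1/24  ⇒  CG² = 48/5*1/24² = 1/60
CG = +√(1/60) = +0.129099

+0.129099  (= +√(1/60))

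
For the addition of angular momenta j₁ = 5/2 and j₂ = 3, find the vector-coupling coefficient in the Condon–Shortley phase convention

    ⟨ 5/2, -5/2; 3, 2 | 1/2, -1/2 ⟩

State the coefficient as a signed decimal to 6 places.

j₁+j₂−J=5  J+j₁−j₂=0  J−j₁+j₂=1  j₁+j₂+J+1=7
(j₁±m₁, j₂±m₂, J±M) = (0,5,5,1,0,1)
P² = 4800/7
sum k=5..5:
  [5] −1/120 = -1/120
S = -1/120
C² = P²·S² = 1/21 ; C = -0.218218

-0.218218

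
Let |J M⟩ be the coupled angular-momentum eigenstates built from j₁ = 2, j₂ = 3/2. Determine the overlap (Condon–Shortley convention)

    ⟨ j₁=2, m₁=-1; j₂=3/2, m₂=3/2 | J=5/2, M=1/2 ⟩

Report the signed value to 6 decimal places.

−√(27/70) ≈ -0.621059

j₁+j₂−J=1  J+j₁−j₂=3  J−j₁+j₂=2  j₁+j₂+J+1=7
(j₁±m₁, j₂±m₂, J±M) = (1,3,3,0,3,2)
P² = 216/35
sum k=1..1:
  [1] −1/4 = -1/4
S = -1/4
C² = P²·S² = 27/70 ; C = -0.621059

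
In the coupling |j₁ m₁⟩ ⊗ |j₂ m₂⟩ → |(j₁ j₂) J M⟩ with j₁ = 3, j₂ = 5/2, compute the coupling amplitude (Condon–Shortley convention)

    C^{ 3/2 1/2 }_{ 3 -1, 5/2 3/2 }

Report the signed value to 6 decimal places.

-0.483046  (= −√(7/30))

√[4·4!2!1!/8! · 2!4!4!1!2!1!] = √(384/35)
  +(−1)^3/∏(3,1,1,1,1,0)! = -1/6  (running -1/6)
  +(−1)^4/∏(4,0,0,0,2,1)! = 1/48  (running -7/48)
⟨..|..⟩ = √(384/35)·(-7/48) = -0.483046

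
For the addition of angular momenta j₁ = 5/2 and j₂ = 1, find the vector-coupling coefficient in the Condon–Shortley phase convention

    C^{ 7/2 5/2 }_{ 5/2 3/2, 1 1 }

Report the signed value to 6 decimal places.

j₁+j₂−J=0  J+j₁−j₂=5  J−j₁+j₂=2  j₁+j₂+J+1=8
(j₁±m₁, j₂±m₂, J±M) = (4,1,2,0,6,1)
P² = 11520/7
sum k=0..0:
  [0] +1/48 = 1/48
S = 1/48
C² = P²·S² = 5/7 ; C = +0.845154

+0.845154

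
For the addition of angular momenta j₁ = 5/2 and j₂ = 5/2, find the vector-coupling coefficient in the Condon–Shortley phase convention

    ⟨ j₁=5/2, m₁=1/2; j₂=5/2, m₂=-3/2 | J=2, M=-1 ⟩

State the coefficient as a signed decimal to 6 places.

−√(1/7) ≈ -0.377964

√[5·3!2!2!/8! · 3!2!1!4!1!3!] = √(36/7)
  +(−1)^0/∏(0,3,2,1,0,1)! = 1/12  (running 1/12)
  +(−1)^1/∏(1,2,1,0,1,2)! = -1/4  (running -1/6)
⟨..|..⟩ = √(36/7)·(-1/6) = -0.377964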